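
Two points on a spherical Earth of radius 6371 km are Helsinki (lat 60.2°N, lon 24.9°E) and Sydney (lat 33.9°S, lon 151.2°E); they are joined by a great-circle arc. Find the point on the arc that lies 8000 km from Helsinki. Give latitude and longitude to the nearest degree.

The haversine formula gives a central angle δ ≈ 2.386 rad (136.7°) between the endpoints. The total great-circle distance is δ·R ≈ 2.386 × 6371 ≈ 15204 km, so the target fraction is f = 8000/15204 ≈ 0.526.
Interpolate at f ≈ 0.526 with slerp weights a = sin((1−f)δ)/sin δ ≈ 1.320, b = sin(fδ)/sin δ ≈ 1.387.
p = a·p₁ + b·p₂ ≈ (-0.414, 0.831, 0.372); φ = arcsin(p_z) ≈ 21.83°, λ = atan2(p_y, p_x) ≈ 116.48°.

≈ lat 22°N, lon 116°E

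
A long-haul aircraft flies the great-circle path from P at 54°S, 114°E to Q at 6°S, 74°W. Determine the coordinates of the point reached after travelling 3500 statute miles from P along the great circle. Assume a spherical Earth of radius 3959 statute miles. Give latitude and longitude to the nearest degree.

Convert each endpoint to a unit vector on the sphere (x = cos φ cos λ, y = cos φ sin λ, z = sin φ).
The central angle between the endpoints is δ = arccos(p₁·p₂) ≈ 2.088 rad (119.6°). The total great-circle distance is δ·R ≈ 2.088 × 3959 ≈ 8266 mi, so the target fraction is f = 3500/8266 ≈ 0.423.
Interpolate at f ≈ 0.423 with slerp weights a = sin((1−f)δ)/sin δ ≈ 1.074, b = sin(fδ)/sin δ ≈ 0.890.
p = a·p₁ + b·p₂ ≈ (-0.013, -0.274, -0.962); φ = arcsin(p_z) ≈ -74.09°, λ = atan2(p_y, p_x) ≈ -92.68°.

≈ 74°S, 93°W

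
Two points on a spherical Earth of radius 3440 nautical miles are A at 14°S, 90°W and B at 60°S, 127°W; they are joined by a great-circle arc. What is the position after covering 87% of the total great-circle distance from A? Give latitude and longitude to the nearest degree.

≈ 55°S, 118°W

Convert each endpoint to a unit vector on the sphere (x = cos φ cos λ, y = cos φ sin λ, z = sin φ).
The central angle between the endpoints is δ = arccos(p₁·p₂) ≈ 0.931 rad (53.3°).
Interpolate at f = 0.87 with slerp weights a = sin((1−f)δ)/sin δ ≈ 0.151, b = sin(fδ)/sin δ ≈ 0.903.
p = a·p₁ + b·p₂ ≈ (-0.272, -0.507, -0.818); φ = arcsin(p_z) ≈ -54.91°, λ = atan2(p_y, p_x) ≈ -118.21°.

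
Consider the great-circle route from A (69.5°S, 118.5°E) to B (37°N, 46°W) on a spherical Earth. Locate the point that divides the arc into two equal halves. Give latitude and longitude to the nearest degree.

≈ (35°S, 35°W)

Convert each endpoint to a unit vector on the sphere (x = cos φ cos λ, y = cos φ sin λ, z = sin φ).
The central angle between the endpoints is δ = arccos(p₁·p₂) ≈ 2.556 rad (146.4°).
Interpolate at f = 1/2 with slerp weights a = sin((1−f)δ)/sin δ ≈ 1.731, b = sin(fδ)/sin δ ≈ 1.731.
p = a·p₁ + b·p₂ ≈ (0.671, -0.462, -0.580); φ = arcsin(p_z) ≈ -35.44°, λ = atan2(p_y, p_x) ≈ -34.53°.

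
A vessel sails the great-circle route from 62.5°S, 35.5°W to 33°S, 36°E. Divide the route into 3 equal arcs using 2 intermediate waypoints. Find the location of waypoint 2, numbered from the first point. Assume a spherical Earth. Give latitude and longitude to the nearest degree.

Convert each endpoint to a unit vector on the sphere (x = cos φ cos λ, y = cos φ sin λ, z = sin φ).
The central angle between the endpoints is δ = arccos(p₁·p₂) ≈ 0.920 rad (52.7°).
Interpolate at f = 2/3 with slerp weights a = sin((1−f)δ)/sin δ ≈ 0.379, b = sin(fδ)/sin δ ≈ 0.723.
p = a·p₁ + b·p₂ ≈ (0.633, 0.255, -0.731); φ = arcsin(p_z) ≈ -46.93°, λ = atan2(p_y, p_x) ≈ 21.92°.

≈ 47°S, 22°E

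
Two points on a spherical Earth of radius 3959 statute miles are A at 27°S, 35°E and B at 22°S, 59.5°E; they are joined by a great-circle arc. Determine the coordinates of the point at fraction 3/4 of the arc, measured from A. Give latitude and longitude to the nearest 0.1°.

Write both endpoints as unit vectors p₁, p₂ with components (cos φ cos λ, cos φ sin λ, sin φ).
The central angle between the endpoints is δ = arccos(p₁·p₂) ≈ 0.398 rad (22.8°).
Interpolate at f = 3/4 with slerp weights a = sin((1−f)δ)/sin δ ≈ 0.256, b = sin(fδ)/sin δ ≈ 0.759.
p = a·p₁ + b·p₂ ≈ (0.544, 0.737, -0.401); φ = arcsin(p_z) ≈ -23.62°, λ = atan2(p_y, p_x) ≈ 53.57°.

≈ 23.6°S, 53.6°E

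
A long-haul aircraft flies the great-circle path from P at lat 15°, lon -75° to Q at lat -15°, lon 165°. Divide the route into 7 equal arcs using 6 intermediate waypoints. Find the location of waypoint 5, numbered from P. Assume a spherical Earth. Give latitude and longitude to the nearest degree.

From cos δ = sin φ₁ sin φ₂ + cos φ₁ cos φ₂ cos Δλ, the central angle is δ ≈ 2.134 rad (122.2°).
Interpolate at f = 5/7 with slerp weights a = sin((1−f)δ)/sin δ ≈ 0.677, b = sin(fδ)/sin δ ≈ 1.181.
p = a·p₁ + b·p₂ ≈ (-0.933, -0.336, -0.130); φ = arcsin(p_z) ≈ -7.50°, λ = atan2(p_y, p_x) ≈ -160.17°.

≈ lat -7°, lon -160°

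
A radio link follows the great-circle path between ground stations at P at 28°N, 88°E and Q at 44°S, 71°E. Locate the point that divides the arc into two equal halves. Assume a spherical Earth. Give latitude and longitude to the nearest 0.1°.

Write both endpoints as unit vectors p₁, p₂ with components (cos φ cos λ, cos φ sin λ, sin φ).
The central angle between the endpoints is δ = arccos(p₁·p₂) ≈ 1.286 rad (73.7°).
Interpolate at f = 1/2 with slerp weights a = sin((1−f)δ)/sin δ ≈ 0.625, b = sin(fδ)/sin δ ≈ 0.625.
p = a·p₁ + b·p₂ ≈ (0.166, 0.976, -0.141); φ = arcsin(p_z) ≈ -8.09°, λ = atan2(p_y, p_x) ≈ 80.37°.

≈ 8.1°S, 80.4°E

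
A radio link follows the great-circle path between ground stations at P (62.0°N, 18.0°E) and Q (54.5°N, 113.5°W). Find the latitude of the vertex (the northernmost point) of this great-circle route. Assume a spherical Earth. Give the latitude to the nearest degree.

The great circle lies in the plane with unit normal n̂ = (p₁ × p₂)/|p₁ × p₂|.
Here n̂_z ≈ -0.242; the vertex latitude is φ_max = arccos|n̂_z| ≈ 76.0°.

≈ 76°N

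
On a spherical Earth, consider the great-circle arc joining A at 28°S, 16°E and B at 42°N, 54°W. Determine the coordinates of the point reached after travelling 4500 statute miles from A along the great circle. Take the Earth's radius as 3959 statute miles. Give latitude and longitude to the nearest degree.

≈ 22°N, 27°W

From cos δ = sin φ₁ sin φ₂ + cos φ₁ cos φ₂ cos Δλ, the central angle is δ ≈ 1.661 rad (95.1°). The total great-circle distance is δ·R ≈ 1.661 × 3959 ≈ 6574 mi, so the target fraction is f = 4500/6574 ≈ 0.684.
Interpolate at f ≈ 0.684 with slerp weights a = sin((1−f)δ)/sin δ ≈ 0.502, b = sin(fδ)/sin δ ≈ 0.911.
p = a·p₁ + b·p₂ ≈ (0.824, -0.425, 0.374); φ = arcsin(p_z) ≈ 21.94°, λ = atan2(p_y, p_x) ≈ -27.30°.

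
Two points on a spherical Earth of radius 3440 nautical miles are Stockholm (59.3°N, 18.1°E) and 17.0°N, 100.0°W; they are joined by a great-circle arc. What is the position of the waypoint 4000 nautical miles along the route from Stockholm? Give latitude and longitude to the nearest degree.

From cos δ = sin φ₁ sin φ₂ + cos φ₁ cos φ₂ cos Δλ, the central angle is δ ≈ 1.549 rad (88.8°). The total great-circle distance is δ·R ≈ 1.549 × 3440 ≈ 5330 nmi, so the target fraction is f = 4000/5330 ≈ 0.750.
Interpolate at f ≈ 0.750 with slerp weights a = sin((1−f)δ)/sin δ ≈ 0.377, b = sin(fδ)/sin δ ≈ 0.918.
p = a·p₁ + b·p₂ ≈ (0.031, -0.805, 0.593); φ = arcsin(p_z) ≈ 36.35°, λ = atan2(p_y, p_x) ≈ -87.83°.

≈ 36°N, 88°W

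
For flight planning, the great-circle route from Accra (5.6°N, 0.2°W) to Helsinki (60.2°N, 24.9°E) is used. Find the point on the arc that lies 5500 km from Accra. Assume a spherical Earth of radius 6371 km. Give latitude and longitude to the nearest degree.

≈ 53°N, 18°E

From cos δ = sin φ₁ sin φ₂ + cos φ₁ cos φ₂ cos Δλ, the central angle is δ ≈ 1.009 rad (57.8°). The total great-circle distance is δ·R ≈ 1.009 × 6371 ≈ 6429 km, so the target fraction is f = 5500/6429 ≈ 0.855.
Interpolate at f ≈ 0.855 with slerp weights a = sin((1−f)δ)/sin δ ≈ 0.172, b = sin(fδ)/sin δ ≈ 0.898.
p = a·p₁ + b·p₂ ≈ (0.576, 0.187, 0.796); φ = arcsin(p_z) ≈ 52.74°, λ = atan2(p_y, p_x) ≈ 18.02°.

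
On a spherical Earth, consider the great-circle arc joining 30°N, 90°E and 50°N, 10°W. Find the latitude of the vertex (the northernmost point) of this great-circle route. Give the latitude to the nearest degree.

The great circle lies in the plane with unit normal n̂ = (p₁ × p₂)/|p₁ × p₂|.
Here n̂_z ≈ -0.572; the vertex latitude is φ_max = arccos|n̂_z| ≈ 55.1°.

≈ 55°N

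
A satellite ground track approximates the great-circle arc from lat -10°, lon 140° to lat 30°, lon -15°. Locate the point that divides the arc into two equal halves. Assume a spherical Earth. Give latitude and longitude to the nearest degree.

Write both endpoints as unit vectors p₁, p₂ with components (cos φ cos λ, cos φ sin λ, sin φ).
The central angle between the endpoints is δ = arccos(p₁·p₂) ≈ 2.606 rad (149.3°).
Interpolate at f = 1/2 with slerp weights a = sin((1−f)δ)/sin δ ≈ 1.888, b = sin(fδ)/sin δ ≈ 1.888.
p = a·p₁ + b·p₂ ≈ (0.155, 0.772, 0.616); φ = arcsin(p_z) ≈ 38.04°, λ = atan2(p_y, p_x) ≈ 78.65°.

≈ lat 38°, lon 79°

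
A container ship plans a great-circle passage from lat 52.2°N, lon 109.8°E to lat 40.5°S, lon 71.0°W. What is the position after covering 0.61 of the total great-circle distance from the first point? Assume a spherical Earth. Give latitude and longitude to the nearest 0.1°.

≈ lat 25.1°N, lon 73.4°W

The haversine formula gives a central angle δ ≈ 2.937 rad (168.3°) between the endpoints.
Interpolate at f = 0.61 with slerp weights a = sin((1−f)δ)/sin δ ≈ 4.487, b = sin(fδ)/sin δ ≈ 4.806.
p = a·p₁ + b·p₂ ≈ (0.258, -0.868, 0.424); φ = arcsin(p_z) ≈ 25.09°, λ = atan2(p_y, p_x) ≈ -73.43°.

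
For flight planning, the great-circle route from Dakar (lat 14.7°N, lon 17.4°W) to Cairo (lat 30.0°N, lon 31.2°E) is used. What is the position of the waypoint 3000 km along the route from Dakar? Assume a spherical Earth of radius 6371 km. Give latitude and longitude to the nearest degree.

Convert each endpoint to a unit vector on the sphere (x = cos φ cos λ, y = cos φ sin λ, z = sin φ).
The central angle between the endpoints is δ = arccos(p₁·p₂) ≈ 0.822 rad (47.1°). The total great-circle distance is δ·R ≈ 0.822 × 6371 ≈ 5236 km, so the target fraction is f = 3000/5236 ≈ 0.573.
Interpolate at f ≈ 0.573 with slerp weights a = sin((1−f)δ)/sin δ ≈ 0.469, b = sin(fδ)/sin δ ≈ 0.619.
p = a·p₁ + b·p₂ ≈ (0.892, 0.142, 0.429); φ = arcsin(p_z) ≈ 25.39°, λ = atan2(p_y, p_x) ≈ 9.05°.

≈ lat 25°N, lon 9°E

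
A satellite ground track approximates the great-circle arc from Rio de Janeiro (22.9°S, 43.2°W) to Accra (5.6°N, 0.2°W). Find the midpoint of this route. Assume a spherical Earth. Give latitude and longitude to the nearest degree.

From cos δ = sin φ₁ sin φ₂ + cos φ₁ cos φ₂ cos Δλ, the central angle is δ ≈ 0.886 rad (50.8°).
Interpolate at f = 1/2 with slerp weights a = sin((1−f)δ)/sin δ ≈ 0.553, b = sin(fδ)/sin δ ≈ 0.553.
p = a·p₁ + b·p₂ ≈ (0.922, -0.351, -0.161); φ = arcsin(p_z) ≈ -9.28°, λ = atan2(p_y, p_x) ≈ -20.83°.

≈ (9°S, 21°W)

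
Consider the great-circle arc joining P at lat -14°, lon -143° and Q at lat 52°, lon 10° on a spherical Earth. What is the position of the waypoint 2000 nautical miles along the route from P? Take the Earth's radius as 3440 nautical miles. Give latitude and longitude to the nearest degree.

The haversine formula gives a central angle δ ≈ 2.379 rad (136.3°) between the endpoints. The total great-circle distance is δ·R ≈ 2.379 × 3440 ≈ 8183 nmi, so the target fraction is f = 2000/8183 ≈ 0.244.
Interpolate at f ≈ 0.244 with slerp weights a = sin((1−f)δ)/sin δ ≈ 1.410, b = sin(fδ)/sin δ ≈ 0.795.
p = a·p₁ + b·p₂ ≈ (-0.611, -0.739, 0.285); φ = arcsin(p_z) ≈ 16.57°, λ = atan2(p_y, p_x) ≈ -129.60°.

≈ lat 17°, lon -130°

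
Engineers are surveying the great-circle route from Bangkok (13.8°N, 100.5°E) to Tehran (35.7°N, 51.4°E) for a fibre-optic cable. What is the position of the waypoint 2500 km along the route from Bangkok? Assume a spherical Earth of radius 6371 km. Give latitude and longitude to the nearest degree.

The haversine formula gives a central angle δ ≈ 0.856 rad (49.0°) between the endpoints. The total great-circle distance is δ·R ≈ 0.856 × 6371 ≈ 5453 km, so the target fraction is f = 2500/5453 ≈ 0.458.
Interpolate at f ≈ 0.458 with slerp weights a = sin((1−f)δ)/sin δ ≈ 0.592, b = sin(fδ)/sin δ ≈ 0.506.
p = a·p₁ + b·p₂ ≈ (0.152, 0.887, 0.437); φ = arcsin(p_z) ≈ 25.89°, λ = atan2(p_y, p_x) ≈ 80.29°.

≈ (26°N, 80°E)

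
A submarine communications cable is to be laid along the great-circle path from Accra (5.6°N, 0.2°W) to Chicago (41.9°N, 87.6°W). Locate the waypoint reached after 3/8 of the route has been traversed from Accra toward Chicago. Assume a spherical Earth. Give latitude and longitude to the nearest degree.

≈ (25°N, 26°W)

Write both endpoints as unit vectors p₁, p₂ with components (cos φ cos λ, cos φ sin λ, sin φ).
The central angle between the endpoints is δ = arccos(p₁·p₂) ≈ 1.472 rad (84.3°).
Interpolate at f = 3/8 with slerp weights a = sin((1−f)δ)/sin δ ≈ 0.799, b = sin(fδ)/sin δ ≈ 0.527.
p = a·p₁ + b·p₂ ≈ (0.812, -0.395, 0.430); φ = arcsin(p_z) ≈ 25.46°, λ = atan2(p_y, p_x) ≈ -25.92°.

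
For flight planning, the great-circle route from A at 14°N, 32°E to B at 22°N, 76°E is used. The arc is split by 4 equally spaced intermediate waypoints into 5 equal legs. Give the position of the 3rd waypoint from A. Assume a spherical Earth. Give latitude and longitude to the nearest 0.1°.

Convert each endpoint to a unit vector on the sphere (x = cos φ cos λ, y = cos φ sin λ, z = sin φ).
The central angle between the endpoints is δ = arccos(p₁·p₂) ≈ 0.741 rad (42.5°).
Interpolate at f = 3/5 with slerp weights a = sin((1−f)δ)/sin δ ≈ 0.433, b = sin(fδ)/sin δ ≈ 0.637.
p = a·p₁ + b·p₂ ≈ (0.499, 0.796, 0.343); φ = arcsin(p_z) ≈ 20.08°, λ = atan2(p_y, p_x) ≈ 57.91°.

≈ 20.1°N, 57.9°E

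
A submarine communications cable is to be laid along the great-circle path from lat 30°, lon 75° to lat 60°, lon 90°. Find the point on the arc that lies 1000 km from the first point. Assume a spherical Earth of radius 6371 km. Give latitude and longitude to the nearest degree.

≈ lat 39°, lon 78°

Write both endpoints as unit vectors p₁, p₂ with components (cos φ cos λ, cos φ sin λ, sin φ).
The central angle between the endpoints is δ = arccos(p₁·p₂) ≈ 0.552 rad (31.6°). The total great-circle distance is δ·R ≈ 0.552 × 6371 ≈ 3519 km, so the target fraction is f = 1000/3519 ≈ 0.284.
Interpolate at f ≈ 0.284 with slerp weights a = sin((1−f)δ)/sin δ ≈ 0.734, b = sin(fδ)/sin δ ≈ 0.298.
p = a·p₁ + b·p₂ ≈ (0.165, 0.763, 0.625); φ = arcsin(p_z) ≈ 38.69°, λ = atan2(p_y, p_x) ≈ 77.83°.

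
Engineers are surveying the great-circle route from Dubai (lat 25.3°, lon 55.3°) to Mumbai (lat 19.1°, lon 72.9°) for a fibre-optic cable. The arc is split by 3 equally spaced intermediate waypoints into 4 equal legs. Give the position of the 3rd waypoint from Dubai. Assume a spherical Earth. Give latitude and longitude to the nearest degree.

From cos δ = sin φ₁ sin φ₂ + cos φ₁ cos φ₂ cos Δλ, the central angle is δ ≈ 0.304 rad (17.4°).
Interpolate at f = 3/4 with slerp weights a = sin((1−f)δ)/sin δ ≈ 0.254, b = sin(fδ)/sin δ ≈ 0.755.
p = a·p₁ + b·p₂ ≈ (0.340, 0.871, 0.355); φ = arcsin(p_z) ≈ 20.82°, λ = atan2(p_y, p_x) ≈ 68.65°.

≈ lat 21°, lon 69°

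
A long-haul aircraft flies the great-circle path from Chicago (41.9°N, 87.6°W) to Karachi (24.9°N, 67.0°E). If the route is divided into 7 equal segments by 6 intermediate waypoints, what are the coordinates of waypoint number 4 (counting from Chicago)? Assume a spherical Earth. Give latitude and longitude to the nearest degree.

≈ 66°N, 30°E

Write both endpoints as unit vectors p₁, p₂ with components (cos φ cos λ, cos φ sin λ, sin φ).
The central angle between the endpoints is δ = arccos(p₁·p₂) ≈ 1.906 rad (109.2°).
Interpolate at f = 4/7 with slerp weights a = sin((1−f)δ)/sin δ ≈ 0.772, b = sin(fδ)/sin δ ≈ 0.938.
p = a·p₁ + b·p₂ ≈ (0.357, 0.209, 0.910); φ = arcsin(p_z) ≈ 65.57°, λ = atan2(p_y, p_x) ≈ 30.43°.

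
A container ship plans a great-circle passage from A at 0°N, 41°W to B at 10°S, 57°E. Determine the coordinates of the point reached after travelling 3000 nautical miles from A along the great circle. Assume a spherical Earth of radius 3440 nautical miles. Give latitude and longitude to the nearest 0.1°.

Convert each endpoint to a unit vector on the sphere (x = cos φ cos λ, y = cos φ sin λ, z = sin φ).
The central angle between the endpoints is δ = arccos(p₁·p₂) ≈ 1.708 rad (97.9°). The total great-circle distance is δ·R ≈ 1.708 × 3440 ≈ 5877 nmi, so the target fraction is f = 3000/5877 ≈ 0.511.
Interpolate at f ≈ 0.511 with slerp weights a = sin((1−f)δ)/sin δ ≈ 0.749, b = sin(fδ)/sin δ ≈ 0.773.
p = a·p₁ + b·p₂ ≈ (0.980, 0.147, -0.134); φ = arcsin(p_z) ≈ -7.71°, λ = atan2(p_y, p_x) ≈ 8.53°.

≈ 7.7°S, 8.5°E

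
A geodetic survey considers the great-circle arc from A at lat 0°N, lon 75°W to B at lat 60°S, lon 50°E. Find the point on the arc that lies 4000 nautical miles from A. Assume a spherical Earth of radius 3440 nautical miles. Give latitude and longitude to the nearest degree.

≈ lat 56°S, lon 30°W

Write both endpoints as unit vectors p₁, p₂ with components (cos φ cos λ, cos φ sin λ, sin φ).
The central angle between the endpoints is δ = arccos(p₁·p₂) ≈ 1.862 rad (106.7°). The total great-circle distance is δ·R ≈ 1.862 × 3440 ≈ 6404 nmi, so the target fraction is f = 4000/6404 ≈ 0.625.
Interpolate at f ≈ 0.625 with slerp weights a = sin((1−f)δ)/sin δ ≈ 0.672, b = sin(fδ)/sin δ ≈ 0.958.
p = a·p₁ + b·p₂ ≈ (0.482, -0.282, -0.830); φ = arcsin(p_z) ≈ -56.08°, λ = atan2(p_y, p_x) ≈ -30.32°.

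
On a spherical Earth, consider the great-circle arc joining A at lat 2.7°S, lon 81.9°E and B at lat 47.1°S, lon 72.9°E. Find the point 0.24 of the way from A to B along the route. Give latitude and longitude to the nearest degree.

From cos δ = sin φ₁ sin φ₂ + cos φ₁ cos φ₂ cos Δλ, the central angle is δ ≈ 0.787 rad (45.1°).
Interpolate at f = 0.24 with slerp weights a = sin((1−f)δ)/sin δ ≈ 0.795, b = sin(fδ)/sin δ ≈ 0.265.
p = a·p₁ + b·p₂ ≈ (0.165, 0.959, -0.232); φ = arcsin(p_z) ≈ -13.39°, λ = atan2(p_y, p_x) ≈ 80.24°.

≈ lat 13°S, lon 80°E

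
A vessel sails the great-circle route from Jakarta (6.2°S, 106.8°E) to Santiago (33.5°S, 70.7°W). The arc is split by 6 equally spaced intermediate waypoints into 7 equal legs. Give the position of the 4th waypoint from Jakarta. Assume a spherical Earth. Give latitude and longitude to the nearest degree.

The haversine formula gives a central angle δ ≈ 2.447 rad (140.2°) between the endpoints.
Interpolate at f = 4/7 with slerp weights a = sin((1−f)δ)/sin δ ≈ 1.355, b = sin(fδ)/sin δ ≈ 1.540.
p = a·p₁ + b·p₂ ≈ (0.035, 0.078, -0.996); φ = arcsin(p_z) ≈ -85.11°, λ = atan2(p_y, p_x) ≈ 65.68°.

≈ (85°S, 66°E)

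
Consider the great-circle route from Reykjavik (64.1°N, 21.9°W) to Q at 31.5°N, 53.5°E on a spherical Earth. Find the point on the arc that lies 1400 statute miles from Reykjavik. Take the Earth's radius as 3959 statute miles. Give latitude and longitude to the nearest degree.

≈ 58°N, 19°E

Write both endpoints as unit vectors p₁, p₂ with components (cos φ cos λ, cos φ sin λ, sin φ).
The central angle between the endpoints is δ = arccos(p₁·p₂) ≈ 0.972 rad (55.7°). The total great-circle distance is δ·R ≈ 0.972 × 3959 ≈ 3847 mi, so the target fraction is f = 1400/3847 ≈ 0.364.
Interpolate at f ≈ 0.364 with slerp weights a = sin((1−f)δ)/sin δ ≈ 0.702, b = sin(fδ)/sin δ ≈ 0.419.
p = a·p₁ + b·p₂ ≈ (0.497, 0.173, 0.850); φ = arcsin(p_z) ≈ 58.24°, λ = atan2(p_y, p_x) ≈ 19.20°.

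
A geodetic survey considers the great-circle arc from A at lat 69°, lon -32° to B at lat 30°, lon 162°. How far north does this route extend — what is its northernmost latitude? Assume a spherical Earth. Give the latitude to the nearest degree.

The great circle lies in the plane with unit normal n̂ = (p₁ × p₂)/|p₁ × p₂|.
Here n̂_z ≈ -0.076; the vertex latitude is φ_max = arccos|n̂_z| ≈ 85.6°.
Check via Clairaut: cos φ_max = |cos φ₁| · sin C = cos(69.0°)·sin(12.3°) ≈ 0.076, again giving ≈ 85.6°.

≈ 86°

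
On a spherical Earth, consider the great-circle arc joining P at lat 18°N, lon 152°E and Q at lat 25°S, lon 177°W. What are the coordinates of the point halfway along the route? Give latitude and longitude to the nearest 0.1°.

≈ lat 3.6°S, lon 167.1°E

From cos δ = sin φ₁ sin φ₂ + cos φ₁ cos φ₂ cos Δλ, the central angle is δ ≈ 0.917 rad (52.5°).
Interpolate at f = 1/2 with slerp weights a = sin((1−f)δ)/sin δ ≈ 0.558, b = sin(fδ)/sin δ ≈ 0.558.
p = a·p₁ + b·p₂ ≈ (-0.973, 0.223, -0.063); φ = arcsin(p_z) ≈ -3.63°, λ = atan2(p_y, p_x) ≈ 167.12°.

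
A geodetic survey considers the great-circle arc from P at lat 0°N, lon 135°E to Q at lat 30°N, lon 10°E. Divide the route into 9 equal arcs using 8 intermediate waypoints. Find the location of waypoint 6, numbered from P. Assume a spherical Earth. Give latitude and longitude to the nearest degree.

≈ lat 35°N, lon 57°E

From cos δ = sin φ₁ sin φ₂ + cos φ₁ cos φ₂ cos Δλ, the central angle is δ ≈ 2.091 rad (119.8°).
Interpolate at f = 6/9 with slerp weights a = sin((1−f)δ)/sin δ ≈ 0.740, b = sin(fδ)/sin δ ≈ 1.134.
p = a·p₁ + b·p₂ ≈ (0.444, 0.693, 0.567); φ = arcsin(p_z) ≈ 34.55°, λ = atan2(p_y, p_x) ≈ 57.35°.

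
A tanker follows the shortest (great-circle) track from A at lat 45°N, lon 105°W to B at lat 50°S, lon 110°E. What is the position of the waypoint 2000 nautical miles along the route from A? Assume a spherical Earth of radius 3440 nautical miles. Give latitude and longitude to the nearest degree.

≈ lat 25°N, lon 139°W

Convert each endpoint to a unit vector on the sphere (x = cos φ cos λ, y = cos φ sin λ, z = sin φ).
The central angle between the endpoints is δ = arccos(p₁·p₂) ≈ 2.724 rad (156.1°). The total great-circle distance is δ·R ≈ 2.724 × 3440 ≈ 9370 nmi, so the target fraction is f = 2000/9370 ≈ 0.213.
Interpolate at f ≈ 0.213 with slerp weights a = sin((1−f)δ)/sin δ ≈ 2.073, b = sin(fδ)/sin δ ≈ 1.354.
p = a·p₁ + b·p₂ ≈ (-0.677, -0.598, 0.429); φ = arcsin(p_z) ≈ 25.39°, λ = atan2(p_y, p_x) ≈ -138.53°.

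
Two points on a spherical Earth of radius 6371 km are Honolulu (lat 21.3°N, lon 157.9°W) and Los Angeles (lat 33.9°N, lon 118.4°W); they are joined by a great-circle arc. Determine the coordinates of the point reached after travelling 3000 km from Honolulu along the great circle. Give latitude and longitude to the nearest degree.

The haversine formula gives a central angle δ ≈ 0.645 rad (36.9°) between the endpoints. The total great-circle distance is δ·R ≈ 0.645 × 6371 ≈ 4107 km, so the target fraction is f = 3000/4107 ≈ 0.730.
Interpolate at f ≈ 0.730 with slerp weights a = sin((1−f)δ)/sin δ ≈ 0.288, b = sin(fδ)/sin δ ≈ 0.755.
p = a·p₁ + b·p₂ ≈ (-0.546, -0.652, 0.526); φ = arcsin(p_z) ≈ 31.71°, λ = atan2(p_y, p_x) ≈ -129.96°.

≈ lat 32°N, lon 130°W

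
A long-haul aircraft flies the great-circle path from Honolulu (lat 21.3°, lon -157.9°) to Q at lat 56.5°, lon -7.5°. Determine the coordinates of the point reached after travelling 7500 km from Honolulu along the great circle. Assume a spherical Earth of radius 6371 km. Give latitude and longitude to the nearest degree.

≈ lat 75°, lon -76°

From cos δ = sin φ₁ sin φ₂ + cos φ₁ cos φ₂ cos Δλ, the central angle is δ ≈ 1.716 rad (98.3°). The total great-circle distance is δ·R ≈ 1.716 × 6371 ≈ 10930 km, so the target fraction is f = 7500/10930 ≈ 0.686.
Interpolate at f ≈ 0.686 with slerp weights a = sin((1−f)δ)/sin δ ≈ 0.518, b = sin(fδ)/sin δ ≈ 0.933.
p = a·p₁ + b·p₂ ≈ (0.063, -0.249, 0.966); φ = arcsin(p_z) ≈ 75.12°, λ = atan2(p_y, p_x) ≈ -75.69°.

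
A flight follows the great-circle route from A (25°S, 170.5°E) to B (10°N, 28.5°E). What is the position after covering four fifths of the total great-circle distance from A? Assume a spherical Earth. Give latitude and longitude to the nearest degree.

≈ (4°S, 53°E)

The haversine formula gives a central angle δ ≈ 2.460 rad (141.0°) between the endpoints.
Interpolate at f = 4/5 with slerp weights a = sin((1−f)δ)/sin δ ≈ 0.750, b = sin(fδ)/sin δ ≈ 1.464.
p = a·p₁ + b·p₂ ≈ (0.597, 0.800, -0.063); φ = arcsin(p_z) ≈ -3.60°, λ = atan2(p_y, p_x) ≈ 53.29°.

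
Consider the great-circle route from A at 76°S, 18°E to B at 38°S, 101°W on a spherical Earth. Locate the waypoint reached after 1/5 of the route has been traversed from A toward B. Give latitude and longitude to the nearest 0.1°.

≈ 78.4°S, 36.9°W

Write both endpoints as unit vectors p₁, p₂ with components (cos φ cos λ, cos φ sin λ, sin φ).
The central angle between the endpoints is δ = arccos(p₁·p₂) ≈ 1.041 rad (59.7°).
Interpolate at f = 1/5 with slerp weights a = sin((1−f)δ)/sin δ ≈ 0.857, b = sin(fδ)/sin δ ≈ 0.240.
p = a·p₁ + b·p₂ ≈ (0.161, -0.121, -0.979); φ = arcsin(p_z) ≈ -78.36°, λ = atan2(p_y, p_x) ≈ -36.93°.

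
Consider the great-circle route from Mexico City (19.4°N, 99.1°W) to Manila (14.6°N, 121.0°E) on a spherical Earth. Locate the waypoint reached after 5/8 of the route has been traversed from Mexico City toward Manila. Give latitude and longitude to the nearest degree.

Write both endpoints as unit vectors p₁, p₂ with components (cos φ cos λ, cos φ sin λ, sin φ).
The central angle between the endpoints is δ = arccos(p₁·p₂) ≈ 2.233 rad (127.9°).
Interpolate at f = 5/8 with slerp weights a = sin((1−f)δ)/sin δ ≈ 0.941, b = sin(fδ)/sin δ ≈ 1.248.
p = a·p₁ + b·p₂ ≈ (-0.762, 0.158, 0.627); φ = arcsin(p_z) ≈ 38.85°, λ = atan2(p_y, p_x) ≈ 168.26°.

≈ (39°N, 168°E)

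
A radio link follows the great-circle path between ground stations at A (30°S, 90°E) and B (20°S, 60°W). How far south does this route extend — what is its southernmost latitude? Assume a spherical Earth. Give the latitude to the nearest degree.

The great circle lies in the plane with unit normal n̂ = (p₁ × p₂)/|p₁ × p₂|.
Here n̂_z ≈ -0.481; the vertex latitude is φ_max = arccos|n̂_z| ≈ 61.2°.
Check via Clairaut: cos φ_max = |cos φ₁| · sin C = cos(30.0°)·sin(146.2°) ≈ 0.481, again giving ≈ 61.2°.

≈ 61°S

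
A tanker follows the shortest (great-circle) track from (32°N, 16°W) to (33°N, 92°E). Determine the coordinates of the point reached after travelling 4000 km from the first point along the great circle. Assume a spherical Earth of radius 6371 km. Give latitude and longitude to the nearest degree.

Write both endpoints as unit vectors p₁, p₂ with components (cos φ cos λ, cos φ sin λ, sin φ).
The central angle between the endpoints is δ = arccos(p₁·p₂) ≈ 1.502 rad (86.1°). The total great-circle distance is δ·R ≈ 1.502 × 6371 ≈ 9569 km, so the target fraction is f = 4000/9569 ≈ 0.418.
Interpolate at f ≈ 0.418 with slerp weights a = sin((1−f)δ)/sin δ ≈ 0.769, b = sin(fδ)/sin δ ≈ 0.589.
p = a·p₁ + b·p₂ ≈ (0.609, 0.314, 0.728); φ = arcsin(p_z) ≈ 46.72°, λ = atan2(p_y, p_x) ≈ 27.24°.

≈ (47°N, 27°E)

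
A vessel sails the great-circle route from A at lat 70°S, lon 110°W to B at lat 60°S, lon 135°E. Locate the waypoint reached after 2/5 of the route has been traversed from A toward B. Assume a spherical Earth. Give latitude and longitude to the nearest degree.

The haversine formula gives a central angle δ ≈ 0.735 rad (42.1°) between the endpoints.
Interpolate at f = 2/5 with slerp weights a = sin((1−f)δ)/sin δ ≈ 0.637, b = sin(fδ)/sin δ ≈ 0.432.
p = a·p₁ + b·p₂ ≈ (-0.227, -0.052, -0.972); φ = arcsin(p_z) ≈ -76.52°, λ = atan2(p_y, p_x) ≈ -167.16°.

≈ lat 77°S, lon 167°W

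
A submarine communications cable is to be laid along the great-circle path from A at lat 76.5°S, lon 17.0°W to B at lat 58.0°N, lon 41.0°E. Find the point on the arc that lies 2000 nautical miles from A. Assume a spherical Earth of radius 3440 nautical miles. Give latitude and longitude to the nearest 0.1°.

Write both endpoints as unit vectors p₁, p₂ with components (cos φ cos λ, cos φ sin λ, sin φ).
The central angle between the endpoints is δ = arccos(p₁·p₂) ≈ 2.433 rad (139.4°). The total great-circle distance is δ·R ≈ 2.433 × 3440 ≈ 8368 nmi, so the target fraction is f = 2000/8368 ≈ 0.239.
Interpolate at f ≈ 0.239 with slerp weights a = sin((1−f)δ)/sin δ ≈ 1.476, b = sin(fδ)/sin δ ≈ 0.844.
p = a·p₁ + b·p₂ ≈ (0.667, 0.193, -0.720); φ = arcsin(p_z) ≈ -46.04°, λ = atan2(p_y, p_x) ≈ 16.10°.

≈ lat 46.0°S, lon 16.1°E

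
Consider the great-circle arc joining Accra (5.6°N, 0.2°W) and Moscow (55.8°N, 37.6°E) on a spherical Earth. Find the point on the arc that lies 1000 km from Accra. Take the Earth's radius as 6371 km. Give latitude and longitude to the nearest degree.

≈ 14°N, 4°E

From cos δ = sin φ₁ sin φ₂ + cos φ₁ cos φ₂ cos Δλ, the central angle is δ ≈ 1.021 rad (58.5°). The total great-circle distance is δ·R ≈ 1.021 × 6371 ≈ 6503 km, so the target fraction is f = 1000/6503 ≈ 0.154.
Interpolate at f ≈ 0.154 with slerp weights a = sin((1−f)δ)/sin δ ≈ 0.892, b = sin(fδ)/sin δ ≈ 0.183.
p = a·p₁ + b·p₂ ≈ (0.969, 0.060, 0.239); φ = arcsin(p_z) ≈ 13.81°, λ = atan2(p_y, p_x) ≈ 3.53°.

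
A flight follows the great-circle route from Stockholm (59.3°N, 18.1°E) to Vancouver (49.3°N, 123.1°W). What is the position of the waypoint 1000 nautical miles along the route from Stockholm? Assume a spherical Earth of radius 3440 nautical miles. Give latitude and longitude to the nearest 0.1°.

≈ 72.7°N, 7.3°W

Write both endpoints as unit vectors p₁, p₂ with components (cos φ cos λ, cos φ sin λ, sin φ).
The central angle between the endpoints is δ = arccos(p₁·p₂) ≈ 1.168 rad (66.9°). The total great-circle distance is δ·R ≈ 1.168 × 3440 ≈ 4016 nmi, so the target fraction is f = 1000/4016 ≈ 0.249.
Interpolate at f ≈ 0.249 with slerp weights a = sin((1−f)δ)/sin δ ≈ 0.836, b = sin(fδ)/sin δ ≈ 0.312.
p = a·p₁ + b·p₂ ≈ (0.295, -0.038, 0.955); φ = arcsin(p_z) ≈ 72.72°, λ = atan2(p_y, p_x) ≈ -7.29°.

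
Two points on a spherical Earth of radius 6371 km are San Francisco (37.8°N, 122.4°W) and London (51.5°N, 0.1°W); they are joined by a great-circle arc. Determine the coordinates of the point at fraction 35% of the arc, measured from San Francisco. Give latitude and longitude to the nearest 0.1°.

≈ 58.1°N, 94.7°W

Write both endpoints as unit vectors p₁, p₂ with components (cos φ cos λ, cos φ sin λ, sin φ).
The central angle between the endpoints is δ = arccos(p₁·p₂) ≈ 1.352 rad (77.5°).
Interpolate at f = 0.35 with slerp weights a = sin((1−f)δ)/sin δ ≈ 0.789, b = sin(fδ)/sin δ ≈ 0.467.
p = a·p₁ + b·p₂ ≈ (-0.043, -0.527, 0.849); φ = arcsin(p_z) ≈ 58.09°, λ = atan2(p_y, p_x) ≈ -94.70°.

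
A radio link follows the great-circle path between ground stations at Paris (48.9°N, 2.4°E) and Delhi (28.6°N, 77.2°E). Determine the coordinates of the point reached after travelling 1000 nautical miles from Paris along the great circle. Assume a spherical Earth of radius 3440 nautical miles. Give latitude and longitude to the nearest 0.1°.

≈ (48.8°N, 27.8°E)

Write both endpoints as unit vectors p₁, p₂ with components (cos φ cos λ, cos φ sin λ, sin φ).
The central angle between the endpoints is δ = arccos(p₁·p₂) ≈ 1.033 rad (59.2°). The total great-circle distance is δ·R ≈ 1.033 × 3440 ≈ 3554 nmi, so the target fraction is f = 1000/3554 ≈ 0.281.
Interpolate at f ≈ 0.281 with slerp weights a = sin((1−f)δ)/sin δ ≈ 0.787, b = sin(fδ)/sin δ ≈ 0.334.
p = a·p₁ + b·p₂ ≈ (0.582, 0.307, 0.753); φ = arcsin(p_z) ≈ 48.84°, λ = atan2(p_y, p_x) ≈ 27.84°.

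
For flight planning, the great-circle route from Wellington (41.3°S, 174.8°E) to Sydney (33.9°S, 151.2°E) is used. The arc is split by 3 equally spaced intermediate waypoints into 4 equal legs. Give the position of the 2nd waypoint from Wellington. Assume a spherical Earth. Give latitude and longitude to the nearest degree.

≈ 38°S, 162°E

Write both endpoints as unit vectors p₁, p₂ with components (cos φ cos λ, cos φ sin λ, sin φ).
The central angle between the endpoints is δ = arccos(p₁·p₂) ≈ 0.350 rad (20.0°).
Interpolate at f = 2/4 with slerp weights a = sin((1−f)δ)/sin δ ≈ 0.508, b = sin(fδ)/sin δ ≈ 0.508.
p = a·p₁ + b·p₂ ≈ (-0.749, 0.238, -0.618); φ = arcsin(p_z) ≈ -38.19°, λ = atan2(p_y, p_x) ≈ 162.40°.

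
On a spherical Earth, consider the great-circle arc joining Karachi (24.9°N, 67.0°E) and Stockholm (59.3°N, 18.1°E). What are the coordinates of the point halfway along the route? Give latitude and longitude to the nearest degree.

Convert each endpoint to a unit vector on the sphere (x = cos φ cos λ, y = cos φ sin λ, z = sin φ).
The central angle between the endpoints is δ = arccos(p₁·p₂) ≈ 0.841 rad (48.2°).
Interpolate at f = 1/2 with slerp weights a = sin((1−f)δ)/sin δ ≈ 0.548, b = sin(fδ)/sin δ ≈ 0.548.
p = a·p₁ + b·p₂ ≈ (0.460, 0.544, 0.702); φ = arcsin(p_z) ≈ 44.56°, λ = atan2(p_y, p_x) ≈ 49.80°.

≈ 45°N, 50°E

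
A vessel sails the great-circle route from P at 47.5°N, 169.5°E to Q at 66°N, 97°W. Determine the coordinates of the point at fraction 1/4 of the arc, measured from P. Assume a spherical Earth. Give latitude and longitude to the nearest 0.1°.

Write both endpoints as unit vectors p₁, p₂ with components (cos φ cos λ, cos φ sin λ, sin φ).
The central angle between the endpoints is δ = arccos(p₁·p₂) ≈ 0.854 rad (48.9°).
Interpolate at f = 1/4 with slerp weights a = sin((1−f)δ)/sin δ ≈ 0.793, b = sin(fδ)/sin δ ≈ 0.281.
p = a·p₁ + b·p₂ ≈ (-0.540, -0.016, 0.841); φ = arcsin(p_z) ≈ 57.27°, λ = atan2(p_y, p_x) ≈ -178.32°.

≈ 57.3°N, 178.3°W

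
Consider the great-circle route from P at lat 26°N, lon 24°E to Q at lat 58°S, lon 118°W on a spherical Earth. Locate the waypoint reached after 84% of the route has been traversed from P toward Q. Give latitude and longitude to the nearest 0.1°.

≈ lat 63.7°S, lon 73.0°W

Convert each endpoint to a unit vector on the sphere (x = cos φ cos λ, y = cos φ sin λ, z = sin φ).
The central angle between the endpoints is δ = arccos(p₁·p₂) ≈ 2.414 rad (138.3°).
Interpolate at f = 0.84 with slerp weights a = sin((1−f)δ)/sin δ ≈ 0.567, b = sin(fδ)/sin δ ≈ 1.350.
p = a·p₁ + b·p₂ ≈ (0.130, -0.424, -0.896); φ = arcsin(p_z) ≈ -63.66°, λ = atan2(p_y, p_x) ≈ -73.02°.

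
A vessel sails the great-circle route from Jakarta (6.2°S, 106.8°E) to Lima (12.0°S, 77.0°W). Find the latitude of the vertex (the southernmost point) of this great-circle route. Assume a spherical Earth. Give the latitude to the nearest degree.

The great circle lies in the plane with unit normal n̂ = (p₁ × p₂)/|p₁ × p₂|.
Here n̂_z ≈ +0.202; the vertex latitude is φ_max = arccos|n̂_z| ≈ 78.3°.
Check via Clairaut: cos φ_max = |cos φ₁| · sin C = cos(6.2°)·sin(168.3°) ≈ 0.202, again giving ≈ 78.3°.

≈ 78°S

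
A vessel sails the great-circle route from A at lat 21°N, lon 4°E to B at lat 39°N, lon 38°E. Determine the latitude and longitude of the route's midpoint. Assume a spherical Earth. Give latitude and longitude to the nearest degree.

≈ lat 31°N, lon 19°E

Convert each endpoint to a unit vector on the sphere (x = cos φ cos λ, y = cos φ sin λ, z = sin φ).
The central angle between the endpoints is δ = arccos(p₁·p₂) ≈ 0.597 rad (34.2°).
Interpolate at f = 1/2 with slerp weights a = sin((1−f)δ)/sin δ ≈ 0.523, b = sin(fδ)/sin δ ≈ 0.523.
p = a·p₁ + b·p₂ ≈ (0.808, 0.284, 0.517); φ = arcsin(p_z) ≈ 31.11°, λ = atan2(p_y, p_x) ≈ 19.40°.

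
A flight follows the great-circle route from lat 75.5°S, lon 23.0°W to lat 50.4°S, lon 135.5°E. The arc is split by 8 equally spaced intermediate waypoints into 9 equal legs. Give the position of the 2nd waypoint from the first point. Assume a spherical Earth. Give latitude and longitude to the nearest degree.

From cos δ = sin φ₁ sin φ₂ + cos φ₁ cos φ₂ cos Δλ, the central angle is δ ≈ 0.930 rad (53.3°).
Interpolate at f = 2/9 with slerp weights a = sin((1−f)δ)/sin δ ≈ 0.826, b = sin(fδ)/sin δ ≈ 0.256.
p = a·p₁ + b·p₂ ≈ (0.074, 0.034, -0.997); φ = arcsin(p_z) ≈ -85.34°, λ = atan2(p_y, p_x) ≈ 24.44°.

≈ lat 85°S, lon 24°E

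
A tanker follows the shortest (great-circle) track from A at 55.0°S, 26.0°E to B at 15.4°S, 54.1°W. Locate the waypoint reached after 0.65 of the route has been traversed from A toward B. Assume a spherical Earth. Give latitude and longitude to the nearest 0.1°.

From cos δ = sin φ₁ sin φ₂ + cos φ₁ cos φ₂ cos Δλ, the central angle is δ ≈ 1.253 rad (71.8°).
Interpolate at f = 0.65 with slerp weights a = sin((1−f)δ)/sin δ ≈ 0.447, b = sin(fδ)/sin δ ≈ 0.766.
p = a·p₁ + b·p₂ ≈ (0.663, -0.486, -0.569); φ = arcsin(p_z) ≈ -34.71°, λ = atan2(p_y, p_x) ≈ -36.21°.

≈ 34.7°S, 36.2°W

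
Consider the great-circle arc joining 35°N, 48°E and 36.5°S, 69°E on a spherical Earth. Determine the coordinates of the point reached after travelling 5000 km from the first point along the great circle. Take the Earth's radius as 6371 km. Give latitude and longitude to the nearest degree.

Convert each endpoint to a unit vector on the sphere (x = cos φ cos λ, y = cos φ sin λ, z = sin φ).
The central angle between the endpoints is δ = arccos(p₁·p₂) ≈ 1.294 rad (74.1°). The total great-circle distance is δ·R ≈ 1.294 × 6371 ≈ 8242 km, so the target fraction is f = 5000/8242 ≈ 0.607.
Interpolate at f ≈ 0.607 with slerp weights a = sin((1−f)δ)/sin δ ≈ 0.507, b = sin(fδ)/sin δ ≈ 0.735.
p = a·p₁ + b·p₂ ≈ (0.489, 0.860, -0.146); φ = arcsin(p_z) ≈ -8.42°, λ = atan2(p_y, p_x) ≈ 60.35°.

≈ 8°S, 60°E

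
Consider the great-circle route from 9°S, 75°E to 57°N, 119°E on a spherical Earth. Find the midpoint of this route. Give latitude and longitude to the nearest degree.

≈ 25°N, 90°E

Write both endpoints as unit vectors p₁, p₂ with components (cos φ cos λ, cos φ sin λ, sin φ).
The central angle between the endpoints is δ = arccos(p₁·p₂) ≈ 1.312 rad (75.2°).
Interpolate at f = 1/2 with slerp weights a = sin((1−f)δ)/sin δ ≈ 0.631, b = sin(fδ)/sin δ ≈ 0.631.
p = a·p₁ + b·p₂ ≈ (-0.005, 0.903, 0.430); φ = arcsin(p_z) ≈ 25.50°, λ = atan2(p_y, p_x) ≈ 90.34°.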